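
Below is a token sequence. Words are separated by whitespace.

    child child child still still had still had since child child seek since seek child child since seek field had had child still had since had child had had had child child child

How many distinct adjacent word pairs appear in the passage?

18

33 tokens → 32 bigram windows in total.
Repeated bigrams (each contributes count−1 duplicates):
  child child: 6
  had child: 3
  had had: 3
  still had: 3
  child still: 2
  had since: 2
  since seek: 2
14 duplicate windows → 32 − 14 = 18 distinct.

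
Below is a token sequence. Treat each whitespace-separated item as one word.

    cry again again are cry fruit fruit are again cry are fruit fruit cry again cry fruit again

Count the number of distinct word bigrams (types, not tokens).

13

18 tokens → 17 bigram windows in total.
Repeated bigrams (each contributes count−1 duplicates):
  again cry: 2
  cry again: 2
  cry fruit: 2
  fruit fruit: 2
4 duplicate windows → 17 − 4 = 13 distinct.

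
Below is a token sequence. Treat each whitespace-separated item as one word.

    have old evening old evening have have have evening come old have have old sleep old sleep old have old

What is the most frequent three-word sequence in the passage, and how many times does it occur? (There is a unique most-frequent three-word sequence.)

Trigram frequencies (highest first):
  old sleep old: 2
  have old evening: 1
  old evening old: 1
  evening old evening: 1
  old evening have: 1
  evening have have: 1
  … (11 more, each ≤ 1)

"old sleep old", 2 times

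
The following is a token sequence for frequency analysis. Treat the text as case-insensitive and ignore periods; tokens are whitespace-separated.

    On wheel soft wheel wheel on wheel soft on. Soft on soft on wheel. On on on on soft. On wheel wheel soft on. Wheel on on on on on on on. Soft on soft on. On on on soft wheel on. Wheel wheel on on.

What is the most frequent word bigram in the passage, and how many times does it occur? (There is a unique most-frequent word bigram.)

Bigram frequencies (highest first):
  on on: 13
  soft on: 7
  on wheel: 6
  on soft: 6
  wheel on: 5
  wheel soft: 3
  … (2 more, each ≤ 3)

"on on", 13 times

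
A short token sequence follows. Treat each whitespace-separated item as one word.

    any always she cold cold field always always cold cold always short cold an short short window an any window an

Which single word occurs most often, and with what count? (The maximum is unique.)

"cold", 5 times

Unigram frequencies (highest first):
  cold: 5
  always: 4
  short: 3
  an: 3
  any: 2
  window: 2
  … (2 more, each ≤ 1)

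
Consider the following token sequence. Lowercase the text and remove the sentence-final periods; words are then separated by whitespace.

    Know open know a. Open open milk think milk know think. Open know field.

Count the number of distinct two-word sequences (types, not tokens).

14 tokens → 13 bigram windows in total.
Repeated bigrams (each contributes count−1 duplicates):
  open know: 2
1 duplicate windows → 13 − 1 = 12 distinct.

12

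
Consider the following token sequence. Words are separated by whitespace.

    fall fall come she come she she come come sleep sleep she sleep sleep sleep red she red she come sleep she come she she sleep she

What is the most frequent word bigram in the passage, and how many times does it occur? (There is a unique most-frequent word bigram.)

Bigram frequencies (highest first):
  she come: 4
  come she: 3
  sleep sleep: 3
  sleep she: 3
  she she: 2
  come sleep: 2
  … (7 more, each ≤ 2)

"she come", 4 times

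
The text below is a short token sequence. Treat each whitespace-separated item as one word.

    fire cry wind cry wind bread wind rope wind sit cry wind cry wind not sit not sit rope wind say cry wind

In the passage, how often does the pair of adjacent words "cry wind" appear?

Scanning the 22 overlapping bigram windows for "cry wind":
  position 2–3: cry wind
  position 4–5: cry wind
  position 11–12: cry wind
  position 13–14: cry wind
  position 22–23: cry wind

5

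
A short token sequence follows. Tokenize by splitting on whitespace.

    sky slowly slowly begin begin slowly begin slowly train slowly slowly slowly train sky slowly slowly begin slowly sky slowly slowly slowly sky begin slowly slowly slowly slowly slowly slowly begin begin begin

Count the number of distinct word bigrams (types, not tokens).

10

33 tokens → 32 bigram windows in total.
Repeated bigrams (each contributes count−1 duplicates):
  slowly slowly: 11
  begin slowly: 4
  slowly begin: 4
  begin begin: 3
  sky slowly: 3
  slowly sky: 2
  slowly train: 2
22 duplicate windows → 32 − 22 = 10 distinct.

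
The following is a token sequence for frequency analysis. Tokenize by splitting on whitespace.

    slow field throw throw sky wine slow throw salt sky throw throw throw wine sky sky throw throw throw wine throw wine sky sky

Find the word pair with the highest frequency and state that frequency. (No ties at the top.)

"throw throw", 5 times

Bigram frequencies (highest first):
  throw throw: 5
  throw wine: 3
  sky throw: 2
  wine sky: 2
  sky sky: 2
  slow field: 1
  … (8 more, each ≤ 1)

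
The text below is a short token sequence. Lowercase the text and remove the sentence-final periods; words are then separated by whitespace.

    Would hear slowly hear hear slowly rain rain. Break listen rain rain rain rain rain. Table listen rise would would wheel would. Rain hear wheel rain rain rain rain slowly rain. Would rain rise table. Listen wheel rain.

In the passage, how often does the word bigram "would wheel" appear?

Scanning the 37 overlapping bigram windows for "would wheel":
  position 20–21: would wheel

1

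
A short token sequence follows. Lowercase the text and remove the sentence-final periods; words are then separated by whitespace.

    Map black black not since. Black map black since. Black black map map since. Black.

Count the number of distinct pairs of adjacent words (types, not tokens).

15 tokens → 14 bigram windows in total.
Repeated bigrams (each contributes count−1 duplicates):
  since black: 3
  black black: 2
  black map: 2
  map black: 2
5 duplicate windows → 14 − 5 = 9 distinct.

9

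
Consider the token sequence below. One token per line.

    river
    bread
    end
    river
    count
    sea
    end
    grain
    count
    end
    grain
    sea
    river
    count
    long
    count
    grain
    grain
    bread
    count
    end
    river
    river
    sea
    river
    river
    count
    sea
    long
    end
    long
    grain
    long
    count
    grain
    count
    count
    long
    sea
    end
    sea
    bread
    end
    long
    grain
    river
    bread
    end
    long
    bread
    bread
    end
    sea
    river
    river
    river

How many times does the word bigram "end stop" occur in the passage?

0

Scanning the 55 overlapping bigram windows for "end stop":
  (none found)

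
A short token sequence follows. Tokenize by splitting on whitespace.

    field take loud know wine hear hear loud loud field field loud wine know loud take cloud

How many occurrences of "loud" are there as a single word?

5

Scanning the 17 tokens for "loud":
  position 3: loud
  position 8: loud
  position 9: loud
  position 12: loud
  position 15: loud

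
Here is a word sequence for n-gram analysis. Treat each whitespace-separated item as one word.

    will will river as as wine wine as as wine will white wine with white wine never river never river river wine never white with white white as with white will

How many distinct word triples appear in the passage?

31 tokens → 29 trigram windows in total.
Repeated trigrams (each contributes count−1 duplicates):
  as as wine: 2
1 duplicate windows → 29 − 1 = 28 distinct.

28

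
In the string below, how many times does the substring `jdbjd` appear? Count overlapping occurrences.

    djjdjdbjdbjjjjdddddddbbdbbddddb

Sliding a length-5 window over the 31 characters (27 positions):
  position 5–9: jdbjd

1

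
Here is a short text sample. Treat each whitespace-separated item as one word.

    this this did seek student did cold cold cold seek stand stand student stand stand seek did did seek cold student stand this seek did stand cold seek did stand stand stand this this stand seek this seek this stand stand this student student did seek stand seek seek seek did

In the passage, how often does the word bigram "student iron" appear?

0

Scanning the 50 overlapping bigram windows for "student iron":
  (none found)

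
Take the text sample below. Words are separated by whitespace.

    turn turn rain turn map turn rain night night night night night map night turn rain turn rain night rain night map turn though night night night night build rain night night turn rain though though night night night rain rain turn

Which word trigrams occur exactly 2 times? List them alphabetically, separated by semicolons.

Trigram counts meeting the condition (exactly 2 times):
  night turn rain: 2
  rain night night: 2
  though night night: 2
  turn rain night: 2
  turn rain turn: 2

night turn rain; rain night night; though night night; turn rain night; turn rain turn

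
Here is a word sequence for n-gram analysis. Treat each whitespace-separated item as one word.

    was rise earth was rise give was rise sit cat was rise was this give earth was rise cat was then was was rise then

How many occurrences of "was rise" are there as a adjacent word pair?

Scanning the 24 overlapping bigram windows for "was rise":
  position 1–2: was rise
  position 4–5: was rise
  position 7–8: was rise
  position 11–12: was rise
  position 17–18: was rise
  position 23–24: was rise

6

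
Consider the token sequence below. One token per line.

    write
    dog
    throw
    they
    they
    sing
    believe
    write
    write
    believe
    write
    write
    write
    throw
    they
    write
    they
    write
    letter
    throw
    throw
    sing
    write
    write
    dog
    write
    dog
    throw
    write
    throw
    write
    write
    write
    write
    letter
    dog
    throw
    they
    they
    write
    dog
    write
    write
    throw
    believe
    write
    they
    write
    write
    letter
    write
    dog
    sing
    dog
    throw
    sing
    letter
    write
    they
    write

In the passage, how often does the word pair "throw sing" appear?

Scanning the 59 overlapping bigram windows for "throw sing":
  position 21–22: throw sing
  position 55–56: throw sing

2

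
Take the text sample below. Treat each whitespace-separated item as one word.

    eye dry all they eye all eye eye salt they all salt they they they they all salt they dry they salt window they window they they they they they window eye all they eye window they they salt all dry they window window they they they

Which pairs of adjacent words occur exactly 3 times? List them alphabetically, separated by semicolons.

Bigram counts meeting the condition (exactly 3 times):
  salt they: 3
  they window: 3

salt they; they window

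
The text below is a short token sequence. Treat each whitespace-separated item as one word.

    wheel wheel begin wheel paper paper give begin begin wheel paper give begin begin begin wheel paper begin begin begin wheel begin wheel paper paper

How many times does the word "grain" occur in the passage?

Scanning the 25 tokens for "grain":
  (none found)

0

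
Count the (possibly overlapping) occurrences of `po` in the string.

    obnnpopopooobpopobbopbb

Sliding a length-2 window over the 23 characters (22 positions):
  position 5–6: po
  position 7–8: po
  position 9–10: po
  position 14–15: po
  position 16–17: po

5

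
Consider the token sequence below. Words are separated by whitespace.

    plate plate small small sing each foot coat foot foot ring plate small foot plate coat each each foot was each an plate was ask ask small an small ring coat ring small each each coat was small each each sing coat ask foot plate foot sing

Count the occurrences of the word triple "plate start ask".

0

Scanning the 45 overlapping trigram windows for "plate start ask":
  (none found)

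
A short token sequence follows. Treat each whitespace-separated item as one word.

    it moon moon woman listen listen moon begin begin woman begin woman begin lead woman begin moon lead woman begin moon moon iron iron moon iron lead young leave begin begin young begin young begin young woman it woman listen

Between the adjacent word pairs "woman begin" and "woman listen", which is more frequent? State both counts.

"woman begin": 4 occurrences
"woman listen": 2 occurrences

"woman begin" (4 vs 2)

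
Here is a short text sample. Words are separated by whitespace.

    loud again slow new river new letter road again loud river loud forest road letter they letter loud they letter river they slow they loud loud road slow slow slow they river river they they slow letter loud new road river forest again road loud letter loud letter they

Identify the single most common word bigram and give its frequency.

"letter loud", 3 times

Bigram frequencies (highest first):
  letter loud: 3
  letter they: 2
  they letter: 2
  river they: 2
  they slow: 2
  slow they: 2
  … (33 more, each ≤ 2)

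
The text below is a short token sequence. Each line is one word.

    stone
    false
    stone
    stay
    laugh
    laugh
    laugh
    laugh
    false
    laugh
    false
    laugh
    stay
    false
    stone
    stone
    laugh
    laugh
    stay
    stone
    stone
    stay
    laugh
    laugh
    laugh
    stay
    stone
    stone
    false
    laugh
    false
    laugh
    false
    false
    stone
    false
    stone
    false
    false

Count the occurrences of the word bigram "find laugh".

Scanning the 38 overlapping bigram windows for "find laugh":
  (none found)

0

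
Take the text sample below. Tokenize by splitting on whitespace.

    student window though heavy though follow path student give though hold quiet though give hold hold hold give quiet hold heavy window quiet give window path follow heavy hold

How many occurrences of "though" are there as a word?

4

Scanning the 29 tokens for "though":
  position 3: though
  position 5: though
  position 10: though
  position 13: though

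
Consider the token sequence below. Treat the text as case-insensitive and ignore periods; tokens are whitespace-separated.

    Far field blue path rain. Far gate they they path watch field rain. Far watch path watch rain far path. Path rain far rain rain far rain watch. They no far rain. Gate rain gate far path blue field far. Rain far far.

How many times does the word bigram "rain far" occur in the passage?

6

Scanning the 42 overlapping bigram windows for "rain far":
  position 5–6: rain far
  position 13–14: rain far
  position 18–19: rain far
  position 22–23: rain far
  position 25–26: rain far
  position 41–42: rain far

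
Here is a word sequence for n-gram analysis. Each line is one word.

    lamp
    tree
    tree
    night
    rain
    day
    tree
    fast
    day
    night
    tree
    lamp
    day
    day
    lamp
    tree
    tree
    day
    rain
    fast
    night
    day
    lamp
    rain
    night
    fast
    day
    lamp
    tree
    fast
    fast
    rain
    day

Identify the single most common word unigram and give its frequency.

"day", 8 times

Unigram frequencies (highest first):
  day: 8
  tree: 7
  lamp: 5
  fast: 5
  night: 4
  rain: 4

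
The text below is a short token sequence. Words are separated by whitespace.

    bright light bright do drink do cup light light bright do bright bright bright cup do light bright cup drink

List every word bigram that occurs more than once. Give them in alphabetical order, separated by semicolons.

bright bright; bright cup; bright do; light bright

Bigram counts meeting the condition (more than once):
  bright bright: 2
  bright cup: 2
  bright do: 2
  light bright: 3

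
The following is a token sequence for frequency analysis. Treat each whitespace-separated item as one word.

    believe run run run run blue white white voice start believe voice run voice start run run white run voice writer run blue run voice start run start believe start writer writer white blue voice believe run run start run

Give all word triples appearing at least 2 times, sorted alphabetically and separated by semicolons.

Trigram counts meeting the condition (at least 2 times):
  believe run run: 2
  run run run: 2
  run voice start: 2
  voice start run: 2

believe run run; run run run; run voice start; voice start run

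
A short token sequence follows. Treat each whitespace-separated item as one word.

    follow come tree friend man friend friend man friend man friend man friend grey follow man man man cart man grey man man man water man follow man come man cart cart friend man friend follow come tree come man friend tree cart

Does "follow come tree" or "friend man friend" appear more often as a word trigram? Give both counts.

"follow come tree": 2 occurrences
"friend man friend": 5 occurrences

"friend man friend" (5 vs 2)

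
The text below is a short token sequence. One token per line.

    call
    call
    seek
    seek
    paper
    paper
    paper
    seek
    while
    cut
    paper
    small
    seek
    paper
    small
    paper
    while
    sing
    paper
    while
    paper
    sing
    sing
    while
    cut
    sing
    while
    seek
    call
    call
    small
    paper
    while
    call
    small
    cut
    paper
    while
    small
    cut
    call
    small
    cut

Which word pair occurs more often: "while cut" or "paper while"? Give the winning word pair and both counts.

"paper while" (4 vs 2)

"while cut": 2 occurrences
"paper while": 4 occurrences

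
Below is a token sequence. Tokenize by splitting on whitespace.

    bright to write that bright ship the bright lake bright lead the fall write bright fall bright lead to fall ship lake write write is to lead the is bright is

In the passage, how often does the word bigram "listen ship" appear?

Scanning the 30 overlapping bigram windows for "listen ship":
  (none found)

0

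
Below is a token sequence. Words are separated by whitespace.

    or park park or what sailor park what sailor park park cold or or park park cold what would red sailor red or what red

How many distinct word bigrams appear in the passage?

25 tokens → 24 bigram windows in total.
Repeated bigrams (each contributes count−1 duplicates):
  park park: 3
  or park: 2
  or what: 2
  park cold: 2
  sailor park: 2
  what sailor: 2
7 duplicate windows → 24 − 7 = 17 distinct.

17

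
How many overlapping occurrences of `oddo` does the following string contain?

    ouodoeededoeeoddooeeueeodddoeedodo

Sliding a length-4 window over the 34 characters (31 positions):
  position 14–17: oddo

1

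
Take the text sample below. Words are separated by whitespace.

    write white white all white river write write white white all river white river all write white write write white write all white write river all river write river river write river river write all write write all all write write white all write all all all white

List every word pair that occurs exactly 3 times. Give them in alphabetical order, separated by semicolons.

Bigram counts meeting the condition (exactly 3 times):
  all all: 3
  all white: 3
  white all: 3
  white write: 3
  write river: 3

all all; all white; white all; white write; write river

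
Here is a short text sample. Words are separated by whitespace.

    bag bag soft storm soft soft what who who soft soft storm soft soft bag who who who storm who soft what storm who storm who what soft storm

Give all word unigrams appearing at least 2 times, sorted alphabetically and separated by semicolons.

Unigram counts meeting the condition (at least 2 times):
  bag: 3
  soft: 9
  storm: 6
  what: 3
  who: 8

bag; soft; storm; what; who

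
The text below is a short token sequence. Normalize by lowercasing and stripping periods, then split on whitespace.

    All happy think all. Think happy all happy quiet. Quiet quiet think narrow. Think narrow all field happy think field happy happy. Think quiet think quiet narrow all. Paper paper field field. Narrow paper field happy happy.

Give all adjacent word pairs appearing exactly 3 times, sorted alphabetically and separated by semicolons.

Bigram counts meeting the condition (exactly 3 times):
  field happy: 3
  happy think: 3

field happy; happy think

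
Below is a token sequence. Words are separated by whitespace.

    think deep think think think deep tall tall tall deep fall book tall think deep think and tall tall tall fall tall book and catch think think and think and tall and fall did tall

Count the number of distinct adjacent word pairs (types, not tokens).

35 tokens → 34 bigram windows in total.
Repeated bigrams (each contributes count−1 duplicates):
  tall tall: 4
  think and: 3
  think deep: 3
  think think: 3
  and tall: 2
  deep think: 2
11 duplicate windows → 34 − 11 = 23 distinct.

23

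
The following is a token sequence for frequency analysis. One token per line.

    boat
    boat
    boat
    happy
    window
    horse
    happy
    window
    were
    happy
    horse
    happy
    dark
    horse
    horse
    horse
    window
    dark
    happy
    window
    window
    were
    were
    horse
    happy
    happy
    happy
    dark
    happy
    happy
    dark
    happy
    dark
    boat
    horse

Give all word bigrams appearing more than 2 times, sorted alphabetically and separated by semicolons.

dark happy; happy dark; happy happy; happy window; horse happy

Bigram counts meeting the condition (more than 2 times):
  dark happy: 3
  happy dark: 4
  happy happy: 3
  happy window: 3
  horse happy: 3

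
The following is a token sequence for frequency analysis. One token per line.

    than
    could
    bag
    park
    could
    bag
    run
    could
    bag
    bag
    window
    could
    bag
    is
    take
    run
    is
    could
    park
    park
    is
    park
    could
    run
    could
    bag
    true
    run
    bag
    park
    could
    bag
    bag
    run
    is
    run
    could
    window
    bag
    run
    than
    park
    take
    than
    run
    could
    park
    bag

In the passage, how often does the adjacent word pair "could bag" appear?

Scanning the 47 overlapping bigram windows for "could bag":
  position 2–3: could bag
  position 5–6: could bag
  position 8–9: could bag
  position 12–13: could bag
  position 25–26: could bag
  position 31–32: could bag

6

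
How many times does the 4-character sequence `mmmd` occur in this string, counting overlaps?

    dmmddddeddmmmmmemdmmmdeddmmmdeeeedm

2

Sliding a length-4 window over the 35 characters (32 positions):
  position 19–22: mmmd
  position 26–29: mmmd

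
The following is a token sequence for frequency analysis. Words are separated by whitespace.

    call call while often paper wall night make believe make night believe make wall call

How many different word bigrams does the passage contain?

15 tokens → 14 bigram windows in total.
Repeated bigrams (each contributes count−1 duplicates):
  believe make: 2
1 duplicate windows → 14 − 1 = 13 distinct.

13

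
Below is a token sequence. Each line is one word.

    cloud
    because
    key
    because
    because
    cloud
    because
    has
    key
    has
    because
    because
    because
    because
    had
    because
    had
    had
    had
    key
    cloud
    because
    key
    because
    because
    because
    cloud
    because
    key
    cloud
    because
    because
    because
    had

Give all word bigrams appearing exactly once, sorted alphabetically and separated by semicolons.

because has; had because; had key; has because; has key; key has

Bigram counts meeting the condition (exactly once):
  because has: 1
  had because: 1
  had key: 1
  has because: 1
  has key: 1
  key has: 1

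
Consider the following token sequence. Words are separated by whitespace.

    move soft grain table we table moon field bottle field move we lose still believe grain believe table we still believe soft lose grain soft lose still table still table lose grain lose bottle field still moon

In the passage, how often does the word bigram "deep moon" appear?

0

Scanning the 36 overlapping bigram windows for "deep moon":
  (none found)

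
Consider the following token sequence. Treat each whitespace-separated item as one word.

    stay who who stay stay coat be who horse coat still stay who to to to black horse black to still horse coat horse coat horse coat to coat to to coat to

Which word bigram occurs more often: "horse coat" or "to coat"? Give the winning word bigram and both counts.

"horse coat": 4 occurrences
"to coat": 2 occurrences

"horse coat" (4 vs 2)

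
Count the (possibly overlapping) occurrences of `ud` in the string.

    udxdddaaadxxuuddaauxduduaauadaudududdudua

Sliding a length-2 window over the 41 characters (40 positions):
  position 1–2: ud
  position 14–15: ud
  position 22–23: ud
  position 31–32: ud
  position 33–34: ud
  position 35–36: ud
  position 38–39: ud

7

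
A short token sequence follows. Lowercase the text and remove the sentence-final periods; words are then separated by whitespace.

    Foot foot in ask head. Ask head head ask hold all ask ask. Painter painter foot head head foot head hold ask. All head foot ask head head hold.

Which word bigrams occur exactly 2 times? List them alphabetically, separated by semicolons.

Bigram counts meeting the condition (exactly 2 times):
  foot head: 2
  head ask: 2
  head foot: 2
  head hold: 2

foot head; head ask; head foot; head hold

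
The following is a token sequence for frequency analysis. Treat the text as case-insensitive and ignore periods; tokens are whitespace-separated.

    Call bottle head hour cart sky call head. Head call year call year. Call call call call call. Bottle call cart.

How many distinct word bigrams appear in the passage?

21 tokens → 20 bigram windows in total.
Repeated bigrams (each contributes count−1 duplicates):
  call call: 4
  call bottle: 2
  call year: 2
  year call: 2
6 duplicate windows → 20 − 6 = 14 distinct.

14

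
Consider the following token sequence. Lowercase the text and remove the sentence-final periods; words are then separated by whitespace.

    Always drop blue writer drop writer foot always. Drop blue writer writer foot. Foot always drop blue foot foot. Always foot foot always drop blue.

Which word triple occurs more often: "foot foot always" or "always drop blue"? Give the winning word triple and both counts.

"foot foot always": 3 occurrences
"always drop blue": 4 occurrences

"always drop blue" (4 vs 3)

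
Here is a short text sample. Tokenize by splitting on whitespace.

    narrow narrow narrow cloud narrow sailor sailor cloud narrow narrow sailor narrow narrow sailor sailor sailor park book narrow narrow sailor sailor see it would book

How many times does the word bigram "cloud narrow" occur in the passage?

Scanning the 25 overlapping bigram windows for "cloud narrow":
  position 4–5: cloud narrow
  position 8–9: cloud narrow

2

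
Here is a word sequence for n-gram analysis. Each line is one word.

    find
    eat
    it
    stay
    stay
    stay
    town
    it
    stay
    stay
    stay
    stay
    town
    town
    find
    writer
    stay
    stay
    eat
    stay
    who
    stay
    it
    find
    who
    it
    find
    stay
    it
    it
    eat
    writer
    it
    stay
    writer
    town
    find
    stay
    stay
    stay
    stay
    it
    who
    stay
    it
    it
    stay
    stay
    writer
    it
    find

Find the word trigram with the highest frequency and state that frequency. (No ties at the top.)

Trigram frequencies (highest first):
  stay stay stay: 5
  it stay stay: 3
  stay stay town: 2
  who stay it: 2
  stay it it: 2
  find eat it: 1
  … (34 more, each ≤ 1)

"stay stay stay", 5 times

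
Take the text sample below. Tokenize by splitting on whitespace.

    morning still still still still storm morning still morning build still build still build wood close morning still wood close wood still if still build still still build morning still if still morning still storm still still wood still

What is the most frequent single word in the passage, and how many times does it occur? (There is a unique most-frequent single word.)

"still", 18 times

Unigram frequencies (highest first):
  still: 18
  morning: 6
  build: 5
  wood: 4
  storm: 2
  close: 2
  … (1 more, each ≤ 2)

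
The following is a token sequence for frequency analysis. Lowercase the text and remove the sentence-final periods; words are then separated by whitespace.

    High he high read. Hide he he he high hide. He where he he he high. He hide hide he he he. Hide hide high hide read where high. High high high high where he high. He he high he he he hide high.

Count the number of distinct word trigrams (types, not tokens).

44 tokens → 42 trigram windows in total.
Repeated trigrams (each contributes count−1 duplicates):
  he he he: 4
  he he high: 3
  he high he: 3
  high high high: 3
  he he hide: 2
  he hide hide: 2
  hide he he: 2
  high he he: 2
13 duplicate windows → 42 − 13 = 29 distinct.

29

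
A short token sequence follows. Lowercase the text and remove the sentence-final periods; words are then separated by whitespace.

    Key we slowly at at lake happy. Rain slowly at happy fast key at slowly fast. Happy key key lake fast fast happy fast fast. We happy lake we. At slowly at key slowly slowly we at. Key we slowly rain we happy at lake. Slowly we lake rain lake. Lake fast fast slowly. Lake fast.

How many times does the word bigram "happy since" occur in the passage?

0

Scanning the 55 overlapping bigram windows for "happy since":
  (none found)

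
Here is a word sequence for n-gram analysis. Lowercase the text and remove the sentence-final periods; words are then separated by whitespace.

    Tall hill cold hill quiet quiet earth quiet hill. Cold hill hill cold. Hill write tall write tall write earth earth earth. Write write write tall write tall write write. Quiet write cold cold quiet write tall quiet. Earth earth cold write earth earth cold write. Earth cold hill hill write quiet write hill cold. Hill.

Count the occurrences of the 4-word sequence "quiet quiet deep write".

0

Scanning the 53 overlapping 4-gram windows for "quiet quiet deep write":
  (none found)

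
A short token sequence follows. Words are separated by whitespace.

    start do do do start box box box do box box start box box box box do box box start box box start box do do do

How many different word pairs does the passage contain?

27 tokens → 26 bigram windows in total.
Repeated bigrams (each contributes count−1 duplicates):
  box box: 8
  do do: 4
  start box: 4
  box do: 3
  box start: 3
  do box: 2
18 duplicate windows → 26 − 18 = 8 distinct.

8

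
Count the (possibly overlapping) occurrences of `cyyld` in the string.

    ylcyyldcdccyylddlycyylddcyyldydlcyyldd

5

Sliding a length-5 window over the 38 characters (34 positions):
  position 3–7: cyyld
  position 11–15: cyyld
  position 19–23: cyyld
  position 25–29: cyyld
  position 33–37: cyyld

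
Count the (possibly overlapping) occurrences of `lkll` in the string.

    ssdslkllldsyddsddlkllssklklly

3

Sliding a length-4 window over the 29 characters (26 positions):
  position 5–8: lkll
  position 18–21: lkll
  position 25–28: lkll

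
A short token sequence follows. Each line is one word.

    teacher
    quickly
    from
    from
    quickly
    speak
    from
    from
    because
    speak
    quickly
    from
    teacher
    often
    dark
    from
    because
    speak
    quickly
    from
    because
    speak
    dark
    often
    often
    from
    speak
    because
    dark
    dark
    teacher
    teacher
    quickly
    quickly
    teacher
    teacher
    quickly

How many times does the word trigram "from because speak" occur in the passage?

Scanning the 35 overlapping trigram windows for "from because speak":
  position 8–10: from because speak
  position 16–18: from because speak
  position 20–22: from because speak

3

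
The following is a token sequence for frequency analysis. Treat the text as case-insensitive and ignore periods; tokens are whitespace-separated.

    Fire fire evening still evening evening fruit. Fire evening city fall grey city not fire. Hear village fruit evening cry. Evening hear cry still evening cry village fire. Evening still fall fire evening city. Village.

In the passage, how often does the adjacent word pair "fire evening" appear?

4

Scanning the 34 overlapping bigram windows for "fire evening":
  position 2–3: fire evening
  position 8–9: fire evening
  position 28–29: fire evening
  position 32–33: fire evening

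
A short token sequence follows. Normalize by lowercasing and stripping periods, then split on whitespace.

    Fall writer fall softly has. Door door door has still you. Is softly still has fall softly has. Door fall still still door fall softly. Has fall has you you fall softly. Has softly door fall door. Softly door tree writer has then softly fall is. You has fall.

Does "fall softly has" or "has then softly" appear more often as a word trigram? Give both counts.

"fall softly has" (4 vs 1)

"fall softly has": 4 occurrences
"has then softly": 1 occurrence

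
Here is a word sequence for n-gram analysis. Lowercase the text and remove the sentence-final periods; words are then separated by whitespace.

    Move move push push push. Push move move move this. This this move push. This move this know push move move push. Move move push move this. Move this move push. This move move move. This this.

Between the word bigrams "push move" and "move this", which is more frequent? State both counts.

"move this" (5 vs 4)

"push move": 4 occurrences
"move this": 5 occurrences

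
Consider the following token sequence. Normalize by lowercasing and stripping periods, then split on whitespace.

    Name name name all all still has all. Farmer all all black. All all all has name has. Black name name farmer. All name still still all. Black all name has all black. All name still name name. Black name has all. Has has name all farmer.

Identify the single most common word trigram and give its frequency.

Trigram frequencies (highest first):
  all black all: 3
  all name still: 2
  black all name: 2
  name has all: 2
  name name name: 1
  name name all: 1
  … (34 more, each ≤ 1)

"all black all", 3 times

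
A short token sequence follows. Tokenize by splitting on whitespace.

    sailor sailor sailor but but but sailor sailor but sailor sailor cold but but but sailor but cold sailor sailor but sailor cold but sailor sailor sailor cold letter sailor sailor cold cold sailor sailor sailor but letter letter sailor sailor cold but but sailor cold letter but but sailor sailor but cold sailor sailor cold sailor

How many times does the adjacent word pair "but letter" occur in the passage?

Scanning the 56 overlapping bigram windows for "but letter":
  position 37–38: but letter

1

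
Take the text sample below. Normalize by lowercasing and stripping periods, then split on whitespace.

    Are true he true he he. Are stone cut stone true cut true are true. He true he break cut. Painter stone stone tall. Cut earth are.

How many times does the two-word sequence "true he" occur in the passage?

Scanning the 26 overlapping bigram windows for "true he":
  position 2–3: true he
  position 4–5: true he
  position 15–16: true he
  position 17–18: true he

4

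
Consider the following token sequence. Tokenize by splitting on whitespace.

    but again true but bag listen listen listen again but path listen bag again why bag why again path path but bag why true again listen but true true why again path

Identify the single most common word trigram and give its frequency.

"why again path", 2 times

Trigram frequencies (highest first):
  why again path: 2
  but again true: 1
  again true but: 1
  true but bag: 1
  but bag listen: 1
  bag listen listen: 1
  … (23 more, each ≤ 1)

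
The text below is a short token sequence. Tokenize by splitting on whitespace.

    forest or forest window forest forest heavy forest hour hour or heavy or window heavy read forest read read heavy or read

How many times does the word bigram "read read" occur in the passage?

Scanning the 21 overlapping bigram windows for "read read":
  position 18–19: read read

1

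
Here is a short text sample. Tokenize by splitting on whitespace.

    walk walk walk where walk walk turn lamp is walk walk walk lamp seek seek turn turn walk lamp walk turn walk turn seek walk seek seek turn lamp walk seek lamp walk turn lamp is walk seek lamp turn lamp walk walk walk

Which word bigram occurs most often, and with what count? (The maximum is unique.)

Bigram frequencies (highest first):
  walk walk: 7
  walk turn: 4
  turn lamp: 4
  lamp walk: 4
  walk seek: 3
  lamp is: 2
  … (13 more, each ≤ 2)

"walk walk", 7 times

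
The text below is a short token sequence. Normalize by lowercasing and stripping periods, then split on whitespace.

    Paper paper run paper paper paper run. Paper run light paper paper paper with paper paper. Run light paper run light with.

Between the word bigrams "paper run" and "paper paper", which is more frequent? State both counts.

"paper paper" (6 vs 5)

"paper run": 5 occurrences
"paper paper": 6 occurrences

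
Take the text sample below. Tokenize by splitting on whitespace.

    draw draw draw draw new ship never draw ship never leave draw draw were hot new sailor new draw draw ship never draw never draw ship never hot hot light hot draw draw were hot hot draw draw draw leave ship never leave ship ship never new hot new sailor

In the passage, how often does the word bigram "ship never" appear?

6

Scanning the 49 overlapping bigram windows for "ship never":
  position 6–7: ship never
  position 9–10: ship never
  position 21–22: ship never
  position 26–27: ship never
  position 41–42: ship never
  position 45–46: ship never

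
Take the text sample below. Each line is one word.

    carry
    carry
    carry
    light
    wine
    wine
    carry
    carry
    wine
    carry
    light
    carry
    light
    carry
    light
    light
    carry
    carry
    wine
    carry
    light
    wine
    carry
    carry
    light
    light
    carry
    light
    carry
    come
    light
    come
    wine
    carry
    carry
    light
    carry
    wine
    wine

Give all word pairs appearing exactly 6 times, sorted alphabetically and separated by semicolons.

carry carry; light carry

Bigram counts meeting the condition (exactly 6 times):
  carry carry: 6
  light carry: 6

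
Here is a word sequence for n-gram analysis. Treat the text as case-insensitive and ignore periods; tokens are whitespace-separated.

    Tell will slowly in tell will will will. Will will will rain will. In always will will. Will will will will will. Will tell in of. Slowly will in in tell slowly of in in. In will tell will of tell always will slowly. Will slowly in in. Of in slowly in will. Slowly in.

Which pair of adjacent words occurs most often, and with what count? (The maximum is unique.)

"will will", 12 times

Bigram frequencies (highest first):
  will will: 12
  will slowly: 4
  slowly in: 4
  in in: 4
  tell will: 3
  in tell: 2
  … (18 more, each ≤ 2)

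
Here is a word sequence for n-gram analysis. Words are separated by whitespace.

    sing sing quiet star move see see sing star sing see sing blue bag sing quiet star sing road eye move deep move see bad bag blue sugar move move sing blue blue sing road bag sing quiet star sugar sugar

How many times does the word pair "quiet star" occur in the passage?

Scanning the 40 overlapping bigram windows for "quiet star":
  position 3–4: quiet star
  position 16–17: quiet star
  position 38–39: quiet star

3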